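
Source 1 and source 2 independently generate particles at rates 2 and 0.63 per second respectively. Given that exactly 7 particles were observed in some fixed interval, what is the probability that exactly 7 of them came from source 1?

0.1471

Given the total, each event is independently from source 1 with probability p = λ_1/(λ_1+λ_2) = 2/2.63 ≈ 0.7605.
So K ~ Binomial(7, 2/2.63): P(K = 7) = C(7,7) · (2/2.63)^7 · (0.63/2.63)^0 ≈ 0.1471.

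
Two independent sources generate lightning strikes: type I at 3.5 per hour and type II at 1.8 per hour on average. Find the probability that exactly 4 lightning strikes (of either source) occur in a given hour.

Independent Poisson processes superpose: combined rate λ = 3.5 + 1.8 = 5.3 per hour.
So μ = 5.3.
P(N = 4) = e^(−5.3) · 5.3^4/4! ≈ 0.1641.

0.1641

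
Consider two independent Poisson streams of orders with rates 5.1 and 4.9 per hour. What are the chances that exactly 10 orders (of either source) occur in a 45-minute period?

0.0858

Independent Poisson processes superpose: combined rate λ = 5.1 + 4.9 = 10 per hour.
Over the interval, μ = 10 × 0.75 = 7.5 (a 45-minute period = 0.75 hours).
P(N = 10) = e^(−7.5) · 7.5^10/10! ≈ 0.0858.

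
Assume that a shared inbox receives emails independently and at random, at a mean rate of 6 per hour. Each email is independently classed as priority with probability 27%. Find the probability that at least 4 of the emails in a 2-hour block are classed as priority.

Thinning: the emails that are classed as priority themselves form a Poisson process with rate 0.27 × 6 = 1.62 per hour.
Over the interval, μ = 1.62 × 2 = 3.24 (a 2-hour block = 2 hours).
P(N ≥ 4) = 1 − P(N ≤ 3) ≈ 0.4064.

0.4064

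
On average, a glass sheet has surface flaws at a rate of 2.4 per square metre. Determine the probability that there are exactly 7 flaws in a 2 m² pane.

Over the interval, μ = 2.4 × 2 = 4.8 (a 2 m² pane = 2 square metres).
P(N = 7) = e^(−μ) μ^7/7! = e^(−4.8) · 4.8^7/5040 ≈ 0.0959.

0.0959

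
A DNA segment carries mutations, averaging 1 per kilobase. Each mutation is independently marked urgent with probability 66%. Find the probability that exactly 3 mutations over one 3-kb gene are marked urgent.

0.1786

Thinning: the mutations that are marked urgent themselves form a Poisson process with rate 0.66 × 1 = 0.66 per kilobase.
Over the interval, μ = 0.66 × 3 = 1.98 (a 3-kb gene = 3 kilobases).
P(N = 3) = e^(−1.98) · 1.98^3/3! ≈ 0.1786.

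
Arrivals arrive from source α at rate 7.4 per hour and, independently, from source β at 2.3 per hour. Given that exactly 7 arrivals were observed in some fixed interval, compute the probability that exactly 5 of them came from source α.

Given the total, each event is independently from source α with probability p = λ_α/(λ_α+λ_β) = 7.4/9.7 ≈ 0.7629.
So K ~ Binomial(7, 7.4/9.7): P(K = 5) = C(7,5) · (7.4/9.7)^5 · (2.3/9.7)^2 ≈ 0.3051.

0.3051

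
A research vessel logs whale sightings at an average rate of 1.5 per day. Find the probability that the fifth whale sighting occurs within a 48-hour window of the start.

Over the interval, μ = 1.5 × 2 = 3 (a 48-hour window = 2 days).
The fifth arrival falls in the interval iff at least 5 events occur there: P(S_5 ≤ t) = P(N ≥ 5) = 1 − P(N ≤ 4) ≈ 0.1847.

0.1847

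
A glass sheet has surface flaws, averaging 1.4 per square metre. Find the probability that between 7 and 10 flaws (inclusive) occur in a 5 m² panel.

Over the interval, μ = 1.4 × 5 = 7 (a 5 m² panel = 5 square metres).
P(7 ≤ N ≤ 10) = Σ_{j=7}^{10} e^(−7) · 7^j/j! ≈ 0.4518.

0.4518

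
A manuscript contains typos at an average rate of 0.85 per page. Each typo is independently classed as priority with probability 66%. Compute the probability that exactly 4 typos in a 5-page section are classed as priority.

0.1561

Thinning: the typos that are classed as priority themselves form a Poisson process with rate 0.66 × 0.85 = 0.561 per page.
Over the interval, μ = 0.561 × 5 = 2.805 (a 5-page section = 5 pages).
P(N = 4) = e^(−2.805) · 2.805^4/4! ≈ 0.1561.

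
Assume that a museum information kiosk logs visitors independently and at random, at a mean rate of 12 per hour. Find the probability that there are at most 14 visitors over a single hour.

With mean μ = 12 per hour,
P(N ≤ 14) = Σ_{j=0}^{14} e^(−μ) μ^j/j! ≈ 0.7720.

0.7720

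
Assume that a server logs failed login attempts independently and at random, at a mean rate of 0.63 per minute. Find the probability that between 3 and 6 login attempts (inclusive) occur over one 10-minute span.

Over the interval, μ = 0.63 × 10 = 6.3 (a 10-minute span = 10 minutes).
P(3 ≤ N ≤ 6) = Σ_{j=3}^{6} e^(−6.3) · 6.3^j/j! ≈ 0.5084.

0.5084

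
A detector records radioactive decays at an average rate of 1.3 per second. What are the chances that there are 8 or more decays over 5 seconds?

Over the interval, μ = 1.3 × 5 = 6.5 (5 seconds).
P(N ≥ 8) = 1 − P(N ≤ 7) = 1 − Σ_{j=0}^{7} e^(−μ) μ^j/j! ≈ 0.3272.

0.3272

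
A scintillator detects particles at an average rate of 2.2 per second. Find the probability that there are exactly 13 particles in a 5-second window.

0.0926

Over the interval, μ = 2.2 × 5 = 11 (a 5-second window = 5 seconds).
P(N = 13) = e^(−μ) μ^13/13! = e^(−11) · 11^13/6227020800 ≈ 0.0926.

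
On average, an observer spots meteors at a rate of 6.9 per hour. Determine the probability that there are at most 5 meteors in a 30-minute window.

0.8642

Over the interval, μ = 6.9 × 0.5 = 3.45 (a 30-minute window = 0.5 hours).
P(N ≤ 5) = Σ_{j=0}^{5} e^(−μ) μ^j/j! ≈ 0.8642.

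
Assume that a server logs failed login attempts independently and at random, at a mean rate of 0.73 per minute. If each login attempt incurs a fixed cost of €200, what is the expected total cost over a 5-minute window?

E[N] = 0.73 × 5 = 3.65 (a 5-minute window = 5 minutes); E[cost] = 3.65 × €200 = €730.

€730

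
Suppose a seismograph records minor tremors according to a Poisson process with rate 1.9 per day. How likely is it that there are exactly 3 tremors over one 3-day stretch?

0.1033

Over the interval, μ = 1.9 × 3 = 5.7 (a 3-day stretch = 3 days).
P(N = 3) = e^(−μ) μ^3/3! = e^(−5.7) · 5.7^3/6 ≈ 0.1033.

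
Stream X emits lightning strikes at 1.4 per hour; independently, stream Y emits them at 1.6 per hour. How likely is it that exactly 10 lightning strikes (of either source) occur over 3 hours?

0.1186

Independent Poisson processes superpose: combined rate λ = 1.4 + 1.6 = 3 per hour.
Over the interval, μ = 3 × 3 = 9 (3 hours).
P(N = 10) = e^(−9) · 9^10/10! ≈ 0.1186.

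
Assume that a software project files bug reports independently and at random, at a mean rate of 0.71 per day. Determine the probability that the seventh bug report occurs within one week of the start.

Over the interval, μ = 0.71 × 7 = 4.97 (a week = 7 days).
The seventh arrival falls in the interval iff at least 7 events occur there: P(S_7 ≤ t) = P(N ≥ 7) = 1 − P(N ≤ 6) ≈ 0.2334.

0.2334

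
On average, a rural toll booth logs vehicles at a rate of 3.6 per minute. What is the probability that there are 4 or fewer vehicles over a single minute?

0.7064

With mean μ = 3.6 per minute,
P(N ≤ 4) = Σ_{j=0}^{4} e^(−μ) μ^j/j! ≈ 0.7064.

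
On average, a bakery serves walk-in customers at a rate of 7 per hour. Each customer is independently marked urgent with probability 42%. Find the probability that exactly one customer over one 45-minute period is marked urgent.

Thinning: the customers that are marked urgent themselves form a Poisson process with rate 0.42 × 7 = 2.94 per hour.
Over the interval, μ = 2.94 × 0.75 = 2.205 (a 45-minute period = 0.75 hours).
P(N = 1) = e^(−2.205) · 2.205^1/1! ≈ 0.2431.

0.2431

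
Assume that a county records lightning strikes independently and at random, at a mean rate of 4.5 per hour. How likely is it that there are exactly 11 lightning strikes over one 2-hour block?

Over the interval, μ = 4.5 × 2 = 9 (a 2-hour block = 2 hours).
P(N = 11) = e^(−μ) μ^11/11! = e^(−9) · 9^11/39916800 ≈ 0.0970.

0.0970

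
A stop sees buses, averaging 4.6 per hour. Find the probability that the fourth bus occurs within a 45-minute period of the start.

0.4525

Over the interval, μ = 4.6 × 0.75 = 3.45 (a 45-minute period = 0.75 hours).
The fourth arrival falls in the interval iff at least 4 events occur there: P(S_4 ≤ t) = P(N ≥ 4) = 1 − P(N ≤ 3) ≈ 0.4525.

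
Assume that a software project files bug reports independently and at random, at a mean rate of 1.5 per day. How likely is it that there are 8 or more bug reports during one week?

Over the interval, μ = 1.5 × 7 = 10.5 (a week = 7 days).
P(N ≥ 8) = 1 − P(N ≤ 7) = 1 − Σ_{j=0}^{7} e^(−μ) μ^j/j! ≈ 0.8215.

0.8215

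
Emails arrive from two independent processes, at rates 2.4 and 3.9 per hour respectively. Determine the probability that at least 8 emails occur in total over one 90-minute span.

0.7261

Independent Poisson processes superpose: combined rate λ = 2.4 + 3.9 = 6.3 per hour.
Over the interval, μ = 6.3 × 1.5 = 9.45 (a 90-minute span = 1.5 hours).
P(N ≥ 8) = 1 − P(N ≤ 7) ≈ 0.7261.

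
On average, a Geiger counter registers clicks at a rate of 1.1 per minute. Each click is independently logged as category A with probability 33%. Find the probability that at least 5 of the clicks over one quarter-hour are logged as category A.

0.6338

Thinning: the clicks that are logged as category A themselves form a Poisson process with rate 0.33 × 1.1 = 0.363 per minute.
Over the interval, μ = 0.363 × 15 = 5.445 (a quarter-hour = 15 minutes).
P(N ≥ 5) = 1 − P(N ≤ 4) ≈ 0.6338.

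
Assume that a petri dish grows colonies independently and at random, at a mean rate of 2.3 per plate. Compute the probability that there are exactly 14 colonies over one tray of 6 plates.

0.1058

Over the interval, μ = 2.3 × 6 = 13.8 (a tray of 6 plates = 6 plates).
P(N = 14) = e^(−μ) μ^14/14! = e^(−13.8) · 13.8^14/87178291200 ≈ 0.1058.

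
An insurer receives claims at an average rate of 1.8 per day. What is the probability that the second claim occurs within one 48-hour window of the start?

Over the interval, μ = 1.8 × 2 = 3.6 (a 48-hour window = 2 days).
The second arrival falls in the interval iff at least 2 events occur there: P(S_2 ≤ t) = P(N ≥ 2) = 1 − P(N ≤ 1) ≈ 0.8743.

0.8743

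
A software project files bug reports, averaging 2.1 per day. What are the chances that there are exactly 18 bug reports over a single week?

0.0663

Over the interval, μ = 2.1 × 7 = 14.7 (a week = 7 days).
P(N = 18) = e^(−μ) μ^18/18! = e^(−14.7) · 14.7^18/6402373705728000 ≈ 0.0663.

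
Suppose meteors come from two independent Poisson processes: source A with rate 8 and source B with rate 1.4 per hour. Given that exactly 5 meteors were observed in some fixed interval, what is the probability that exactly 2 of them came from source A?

0.0239

Given the total, each event is independently from source A with probability p = λ_A/(λ_A+λ_B) = 8/9.4 ≈ 0.8511.
So K ~ Binomial(5, 8/9.4): P(K = 2) = C(5,2) · (8/9.4)^2 · (1.4/9.4)^3 ≈ 0.0239.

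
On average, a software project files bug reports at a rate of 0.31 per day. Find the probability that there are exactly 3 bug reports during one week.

Over the interval, μ = 0.31 × 7 = 2.17 (a week = 7 days).
P(N = 3) = e^(−μ) μ^3/3! = e^(−2.17) · 2.17^3/6 ≈ 0.1945.

0.1945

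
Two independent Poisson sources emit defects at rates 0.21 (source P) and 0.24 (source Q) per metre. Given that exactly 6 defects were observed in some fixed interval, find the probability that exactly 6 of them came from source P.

Given the total, each event is independently from source P with probability p = λ_P/(λ_P+λ_Q) = 0.21/0.45 ≈ 0.4667.
So K ~ Binomial(6, 0.21/0.45): P(K = 6) = C(6,6) · (0.21/0.45)^6 · (0.24/0.45)^0 ≈ 0.0103.

0.0103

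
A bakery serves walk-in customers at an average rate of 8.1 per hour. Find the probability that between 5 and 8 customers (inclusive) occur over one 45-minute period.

Over the interval, μ = 8.1 × 0.75 = 6.075 (a 45-minute period = 0.75 hours).
P(5 ≤ N ≤ 8) = Σ_{j=5}^{8} e^(−6.075) · 6.075^j/j! ≈ 0.5643.

0.5643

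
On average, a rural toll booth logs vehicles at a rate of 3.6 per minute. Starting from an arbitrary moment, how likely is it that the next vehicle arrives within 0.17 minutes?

0.4577

Inter-arrival times are exponential with rate λ = 3.6 per minute.
P(T ≤ 0.17) = 1 − e^(−λt) = 1 − e^(−3.6 × 0.17) = 1 − e^(−0.612) ≈ 0.4577.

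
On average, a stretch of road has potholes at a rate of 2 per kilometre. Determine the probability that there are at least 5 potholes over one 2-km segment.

0.3712

Over the interval, μ = 2 × 2 = 4 (a 2-km segment = 2 kilometres).
P(N ≥ 5) = 1 − P(N ≤ 4) = 1 − Σ_{j=0}^{4} e^(−μ) μ^j/j! ≈ 0.3712.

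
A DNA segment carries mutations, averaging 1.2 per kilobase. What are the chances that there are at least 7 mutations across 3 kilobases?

0.0733

Over the interval, μ = 1.2 × 3 = 3.6 (3 kilobases).
P(N ≥ 7) = 1 − P(N ≤ 6) = 1 − Σ_{j=0}^{6} e^(−μ) μ^j/j! ≈ 0.0733.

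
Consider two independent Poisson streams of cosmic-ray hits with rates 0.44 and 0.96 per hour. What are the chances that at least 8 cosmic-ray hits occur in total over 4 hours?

0.2030

Independent Poisson processes superpose: combined rate λ = 0.44 + 0.96 = 1.4 per hour.
Over the interval, μ = 1.4 × 4 = 5.6 (4 hours).
P(N ≥ 8) = 1 − P(N ≤ 7) ≈ 0.2030.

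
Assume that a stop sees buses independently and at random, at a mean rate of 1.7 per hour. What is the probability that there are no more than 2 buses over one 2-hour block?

0.3397

Over the interval, μ = 1.7 × 2 = 3.4 (a 2-hour block = 2 hours).
P(N ≤ 2) = Σ_{j=0}^{2} e^(−μ) μ^j/j! ≈ 0.3397.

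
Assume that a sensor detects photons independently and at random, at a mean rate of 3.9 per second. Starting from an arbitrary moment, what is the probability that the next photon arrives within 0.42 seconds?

0.8056

Inter-arrival times are exponential with rate λ = 3.9 per second.
P(T ≤ 0.42) = 1 − e^(−λt) = 1 − e^(−3.9 × 0.42) = 1 − e^(−1.638) ≈ 0.8056.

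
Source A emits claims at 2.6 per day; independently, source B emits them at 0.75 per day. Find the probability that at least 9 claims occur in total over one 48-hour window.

Independent Poisson processes superpose: combined rate λ = 2.6 + 0.75 = 3.35 per day.
Over the interval, μ = 3.35 × 2 = 6.7 (a 48-hour window = 2 days).
P(N ≥ 9) = 1 − P(N ≤ 8) ≈ 0.2327.

0.2327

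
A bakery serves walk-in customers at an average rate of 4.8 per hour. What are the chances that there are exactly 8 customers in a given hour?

0.0575

With mean μ = 4.8 per hour,
P(N = 8) = e^(−μ) μ^8/8! = e^(−4.8) · 4.8^8/40320 ≈ 0.0575.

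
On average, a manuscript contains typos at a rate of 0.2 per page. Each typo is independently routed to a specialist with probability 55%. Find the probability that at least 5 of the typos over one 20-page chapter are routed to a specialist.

Thinning: the typos that are routed to a specialist themselves form a Poisson process with rate 0.55 × 0.2 = 0.11 per page.
Over the interval, μ = 0.11 × 20 = 2.2 (a 20-page chapter = 20 pages).
P(N ≥ 5) = 1 − P(N ≤ 4) ≈ 0.0725.

0.0725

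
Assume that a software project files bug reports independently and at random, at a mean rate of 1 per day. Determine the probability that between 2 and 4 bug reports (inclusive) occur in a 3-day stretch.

Over the interval, μ = 1 × 3 = 3 (a 3-day stretch = 3 days).
P(2 ≤ N ≤ 4) = Σ_{j=2}^{4} e^(−3) · 3^j/j! ≈ 0.6161.

0.6161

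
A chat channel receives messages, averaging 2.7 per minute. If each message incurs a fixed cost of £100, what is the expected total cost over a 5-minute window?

£1350

E[N] = 2.7 × 5 = 13.5 (a 5-minute window = 5 minutes); E[cost] = 13.5 × £100 = £1350.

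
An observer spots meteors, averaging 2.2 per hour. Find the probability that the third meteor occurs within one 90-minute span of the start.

0.6406

Over the interval, μ = 2.2 × 1.5 = 3.3 (a 90-minute span = 1.5 hours).
The third arrival falls in the interval iff at least 3 events occur there: P(S_3 ≤ t) = P(N ≥ 3) = 1 − P(N ≤ 2) ≈ 0.6406.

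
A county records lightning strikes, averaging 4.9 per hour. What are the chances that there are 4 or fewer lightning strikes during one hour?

0.4582

With mean μ = 4.9 per hour,
P(N ≤ 4) = Σ_{j=0}^{4} e^(−μ) μ^j/j! ≈ 0.4582.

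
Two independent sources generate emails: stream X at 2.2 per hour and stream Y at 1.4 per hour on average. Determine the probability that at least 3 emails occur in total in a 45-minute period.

Independent Poisson processes superpose: combined rate λ = 2.2 + 1.4 = 3.6 per hour.
Over the interval, μ = 3.6 × 0.75 = 2.7 (a 45-minute period = 0.75 hours).
P(N ≥ 3) = 1 − P(N ≤ 2) ≈ 0.5064.

0.5064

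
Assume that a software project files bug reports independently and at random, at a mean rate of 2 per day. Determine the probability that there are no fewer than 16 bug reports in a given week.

0.3306

Over the interval, μ = 2 × 7 = 14 (a week = 7 days).
P(N ≥ 16) = 1 − P(N ≤ 15) = 1 − Σ_{j=0}^{15} e^(−μ) μ^j/j! ≈ 0.3306.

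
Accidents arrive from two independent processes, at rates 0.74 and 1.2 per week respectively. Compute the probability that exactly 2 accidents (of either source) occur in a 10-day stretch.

0.2403

Independent Poisson processes superpose: combined rate λ = 0.74 + 1.2 = 1.94 per week.
Over the interval, μ = 1.94 × 10/7 ≈ 2.77143 (a 10-day stretch = 10/7 weeks).
P(N = 2) = e^(−2.77143) · 2.77143^2/2! ≈ 0.2403.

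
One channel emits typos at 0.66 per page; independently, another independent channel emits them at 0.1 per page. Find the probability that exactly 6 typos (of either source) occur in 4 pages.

0.0524

Independent Poisson processes superpose: combined rate λ = 0.66 + 0.1 = 0.76 per page.
Over the interval, μ = 0.76 × 4 = 3.04 (4 pages).
P(N = 6) = e^(−3.04) · 3.04^6/6! ≈ 0.0524.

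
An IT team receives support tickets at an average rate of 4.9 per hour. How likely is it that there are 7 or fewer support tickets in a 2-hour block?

0.2388

Over the interval, μ = 4.9 × 2 = 9.8 (a 2-hour block = 2 hours).
P(N ≤ 7) = Σ_{j=0}^{7} e^(−μ) μ^j/j! ≈ 0.2388.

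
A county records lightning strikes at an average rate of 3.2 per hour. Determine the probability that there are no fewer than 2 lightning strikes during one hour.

With mean μ = 3.2 per hour,
P(N ≥ 2) = 1 − P(N ≤ 1) = 1 − Σ_{j=0}^{1} e^(−μ) μ^j/j! ≈ 0.8288.

0.8288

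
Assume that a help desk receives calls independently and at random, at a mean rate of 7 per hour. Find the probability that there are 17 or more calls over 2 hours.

0.2441

Over the interval, μ = 7 × 2 = 14 (2 hours).
P(N ≥ 17) = 1 − P(N ≤ 16) = 1 − Σ_{j=0}^{16} e^(−μ) μ^j/j! ≈ 0.2441.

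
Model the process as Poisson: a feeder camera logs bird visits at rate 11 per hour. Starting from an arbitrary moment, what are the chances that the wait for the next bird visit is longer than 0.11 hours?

0.2982

The wait for the next event is exponential with rate λ = 11 per hour.
P(T > 0.11) = e^(−λt) = e^(−11 × 0.11) = e^(−1.21) ≈ 0.2982.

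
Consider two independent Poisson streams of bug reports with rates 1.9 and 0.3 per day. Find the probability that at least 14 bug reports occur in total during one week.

0.6740

Independent Poisson processes superpose: combined rate λ = 1.9 + 0.3 = 2.2 per day.
Over the interval, μ = 2.2 × 7 = 15.4 (a week = 7 days).
P(N ≥ 14) = 1 − P(N ≤ 13) ≈ 0.6740.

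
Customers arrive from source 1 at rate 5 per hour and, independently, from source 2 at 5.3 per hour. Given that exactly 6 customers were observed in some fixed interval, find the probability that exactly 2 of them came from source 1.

Given the total, each event is independently from source 1 with probability p = λ_1/(λ_1+λ_2) = 5/10.3 ≈ 0.4854.
So K ~ Binomial(6, 5/10.3): P(K = 2) = C(6,2) · (5/10.3)^2 · (5.3/10.3)^4 ≈ 0.2478.

0.2478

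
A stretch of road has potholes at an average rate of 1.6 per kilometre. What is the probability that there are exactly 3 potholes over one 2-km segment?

Over the interval, μ = 1.6 × 2 = 3.2 (a 2-km segment = 2 kilometres).
P(N = 3) = e^(−μ) μ^3/3! = e^(−3.2) · 3.2^3/6 ≈ 0.2226.

0.2226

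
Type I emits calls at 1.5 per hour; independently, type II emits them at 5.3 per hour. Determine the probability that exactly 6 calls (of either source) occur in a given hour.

0.1529

Independent Poisson processes superpose: combined rate λ = 1.5 + 5.3 = 6.8 per hour.
So μ = 6.8.
P(N = 6) = e^(−6.8) · 6.8^6/6! ≈ 0.1529.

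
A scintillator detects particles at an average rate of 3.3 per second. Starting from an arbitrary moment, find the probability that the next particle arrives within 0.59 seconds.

Inter-arrival times are exponential with rate λ = 3.3 per second.
P(T ≤ 0.59) = 1 − e^(−λt) = 1 − e^(−3.3 × 0.59) = 1 − e^(−1.947) ≈ 0.8573.

0.8573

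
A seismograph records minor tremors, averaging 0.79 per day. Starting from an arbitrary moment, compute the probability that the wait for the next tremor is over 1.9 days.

0.2229

The wait for the next event is exponential with rate λ = 0.79 per day.
P(T > 1.9) = e^(−λt) = e^(−0.79 × 1.9) = e^(−1.501) ≈ 0.2229.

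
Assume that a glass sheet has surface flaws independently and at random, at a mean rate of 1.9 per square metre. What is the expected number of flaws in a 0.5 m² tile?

0.95

E[N] = λt = 1.9 × 0.5 = 0.95 (a 0.5 m² tile = 0.5 square metres).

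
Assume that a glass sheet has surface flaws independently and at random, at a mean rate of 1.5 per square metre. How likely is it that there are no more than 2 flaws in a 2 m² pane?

Over the interval, μ = 1.5 × 2 = 3 (a 2 m² pane = 2 square metres).
P(N ≤ 2) = Σ_{j=0}^{2} e^(−μ) μ^j/j! ≈ 0.4232.

0.4232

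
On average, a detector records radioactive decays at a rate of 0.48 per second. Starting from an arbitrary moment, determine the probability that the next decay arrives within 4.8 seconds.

0.9001

Inter-arrival times are exponential with rate λ = 0.48 per second.
P(T ≤ 4.8) = 1 − e^(−λt) = 1 − e^(−0.48 × 4.8) = 1 − e^(−2.304) ≈ 0.9001.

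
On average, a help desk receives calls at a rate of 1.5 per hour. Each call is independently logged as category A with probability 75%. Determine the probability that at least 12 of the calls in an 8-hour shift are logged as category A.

Thinning: the calls that are logged as category A themselves form a Poisson process with rate 0.75 × 1.5 = 1.125 per hour.
Over the interval, μ = 1.125 × 8 = 9 (an 8-hour shift = 8 hours).
P(N ≥ 12) = 1 − P(N ≤ 11) ≈ 0.1970.

0.1970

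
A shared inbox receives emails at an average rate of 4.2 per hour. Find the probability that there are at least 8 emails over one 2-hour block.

0.6013

Over the interval, μ = 4.2 × 2 = 8.4 (a 2-hour block = 2 hours).
P(N ≥ 8) = 1 − P(N ≤ 7) = 1 − Σ_{j=0}^{7} e^(−μ) μ^j/j! ≈ 0.6013.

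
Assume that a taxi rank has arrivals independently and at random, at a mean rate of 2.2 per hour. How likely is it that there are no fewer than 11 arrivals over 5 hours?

Over the interval, μ = 2.2 × 5 = 11 (5 hours).
P(N ≥ 11) = 1 − P(N ≤ 10) = 1 − Σ_{j=0}^{10} e^(−μ) μ^j/j! ≈ 0.5401.

0.5401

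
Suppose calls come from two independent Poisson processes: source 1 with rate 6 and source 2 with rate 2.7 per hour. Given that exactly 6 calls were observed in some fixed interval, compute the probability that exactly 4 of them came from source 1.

Given the total, each event is independently from source 1 with probability p = λ_1/(λ_1+λ_2) = 6/8.7 ≈ 0.6897.
So K ~ Binomial(6, 6/8.7): P(K = 4) = C(6,4) · (6/8.7)^4 · (2.7/8.7)^2 ≈ 0.3268.

0.3268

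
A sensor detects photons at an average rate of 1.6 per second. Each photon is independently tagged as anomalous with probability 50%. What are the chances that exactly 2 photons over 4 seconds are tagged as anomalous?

0.2087

Thinning: the photons that are tagged as anomalous themselves form a Poisson process with rate 0.5 × 1.6 = 0.8 per second.
Over the interval, μ = 0.8 × 4 = 3.2 (4 seconds).
P(N = 2) = e^(−3.2) · 3.2^2/2! ≈ 0.2087.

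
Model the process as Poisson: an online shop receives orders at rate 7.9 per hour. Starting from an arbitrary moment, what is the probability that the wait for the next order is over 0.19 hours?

0.2229

The wait for the next event is exponential with rate λ = 7.9 per hour.
P(T > 0.19) = e^(−λt) = e^(−7.9 × 0.19) = e^(−1.501) ≈ 0.2229.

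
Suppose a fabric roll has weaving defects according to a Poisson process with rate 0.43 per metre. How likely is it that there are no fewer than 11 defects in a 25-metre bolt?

0.5100

Over the interval, μ = 0.43 × 25 = 10.75 (a 25-metre bolt = 25 metres).
P(N ≥ 11) = 1 − P(N ≤ 10) = 1 − Σ_{j=0}^{10} e^(−μ) μ^j/j! ≈ 0.5100.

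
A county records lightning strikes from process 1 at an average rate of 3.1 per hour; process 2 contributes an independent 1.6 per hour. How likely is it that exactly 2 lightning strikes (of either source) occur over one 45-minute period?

Independent Poisson processes superpose: combined rate λ = 3.1 + 1.6 = 4.7 per hour.
Over the interval, μ = 4.7 × 0.75 = 3.525 (a 45-minute period = 0.75 hours).
P(N = 2) = e^(−3.525) · 3.525^2/2! ≈ 0.1830.

0.1830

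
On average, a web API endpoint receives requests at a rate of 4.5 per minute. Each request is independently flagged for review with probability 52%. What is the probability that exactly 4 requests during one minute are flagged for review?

Thinning: the requests that are flagged for review themselves form a Poisson process with rate 0.52 × 4.5 = 2.34 per minute.
So μ = 2.34.
P(N = 4) = e^(−2.34) · 2.34^4/4! ≈ 0.1203.

0.1203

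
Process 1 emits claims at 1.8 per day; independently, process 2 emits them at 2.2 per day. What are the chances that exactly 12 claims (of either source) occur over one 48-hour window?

0.0481

Independent Poisson processes superpose: combined rate λ = 1.8 + 2.2 = 4 per day.
Over the interval, μ = 4 × 2 = 8 (a 48-hour window = 2 days).
P(N = 12) = e^(−8) · 8^12/12! ≈ 0.0481.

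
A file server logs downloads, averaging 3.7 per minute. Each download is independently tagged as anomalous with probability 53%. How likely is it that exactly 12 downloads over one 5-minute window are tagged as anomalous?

0.0909

Thinning: the downloads that are tagged as anomalous themselves form a Poisson process with rate 0.53 × 3.7 = 1.961 per minute.
Over the interval, μ = 1.961 × 5 = 9.805 (a 5-minute window = 5 minutes).
P(N = 12) = e^(−9.805) · 9.805^12/12! ≈ 0.0909.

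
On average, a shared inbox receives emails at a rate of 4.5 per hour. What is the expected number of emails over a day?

E[N] = λt = 4.5 × 24 = 108 (a day = 24 hours).

108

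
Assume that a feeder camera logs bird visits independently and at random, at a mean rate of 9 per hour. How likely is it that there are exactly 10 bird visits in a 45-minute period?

0.0634

Over the interval, μ = 9 × 0.75 = 6.75 (a 45-minute period = 0.75 hours).
P(N = 10) = e^(−μ) μ^10/10! = e^(−6.75) · 6.75^10/3628800 ≈ 0.0634.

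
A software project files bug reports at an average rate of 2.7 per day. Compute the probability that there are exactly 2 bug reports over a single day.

0.2450

With mean μ = 2.7 per day,
P(N = 2) = e^(−μ) μ^2/2! = e^(−2.7) · 2.7^2/2 ≈ 0.2450.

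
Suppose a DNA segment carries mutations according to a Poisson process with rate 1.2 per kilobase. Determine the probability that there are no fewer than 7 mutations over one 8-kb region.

0.8426

Over the interval, μ = 1.2 × 8 = 9.6 (an 8-kb region = 8 kilobases).
P(N ≥ 7) = 1 − P(N ≤ 6) = 1 − Σ_{j=0}^{6} e^(−μ) μ^j/j! ≈ 0.8426.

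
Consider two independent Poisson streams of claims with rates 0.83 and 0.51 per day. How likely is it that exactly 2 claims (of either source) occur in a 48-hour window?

Independent Poisson processes superpose: combined rate λ = 0.83 + 0.51 = 1.34 per day.
Over the interval, μ = 1.34 × 2 = 2.68 (a 48-hour window = 2 days).
P(N = 2) = e^(−2.68) · 2.68^2/2! ≈ 0.2462.

0.2462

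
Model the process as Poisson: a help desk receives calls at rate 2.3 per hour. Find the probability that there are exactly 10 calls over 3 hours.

0.0679

Over the interval, μ = 2.3 × 3 = 6.9 (3 hours).
P(N = 10) = e^(−μ) μ^10/10! = e^(−6.9) · 6.9^10/3628800 ≈ 0.0679.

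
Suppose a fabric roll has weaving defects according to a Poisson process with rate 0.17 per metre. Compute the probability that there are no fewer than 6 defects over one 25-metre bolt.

0.2551

Over the interval, μ = 0.17 × 25 = 4.25 (a 25-metre bolt = 25 metres).
P(N ≥ 6) = 1 − P(N ≤ 5) = 1 − Σ_{j=0}^{5} e^(−μ) μ^j/j! ≈ 0.2551.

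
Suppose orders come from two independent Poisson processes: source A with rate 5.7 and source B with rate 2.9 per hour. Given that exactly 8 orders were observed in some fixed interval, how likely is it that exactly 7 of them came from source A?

Given the total, each event is independently from source A with probability p = λ_A/(λ_A+λ_B) = 5.7/8.6 ≈ 0.6628.
So K ~ Binomial(8, 5.7/8.6): P(K = 7) = C(8,7) · (5.7/8.6)^7 · (2.9/8.6)^1 ≈ 0.1516.

0.1516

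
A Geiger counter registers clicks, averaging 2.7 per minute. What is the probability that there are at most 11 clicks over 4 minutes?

0.6031

Over the interval, μ = 2.7 × 4 = 10.8 (4 minutes).
P(N ≤ 11) = Σ_{j=0}^{11} e^(−μ) μ^j/j! ≈ 0.6031.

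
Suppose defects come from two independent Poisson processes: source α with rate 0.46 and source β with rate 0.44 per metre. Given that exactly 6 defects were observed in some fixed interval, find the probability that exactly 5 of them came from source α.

Given the total, each event is independently from source α with probability p = λ_α/(λ_α+λ_β) = 0.46/0.9 ≈ 0.5111.
So K ~ Binomial(6, 0.46/0.9): P(K = 5) = C(6,5) · (0.46/0.9)^5 · (0.44/0.9)^1 ≈ 0.1023.

0.1023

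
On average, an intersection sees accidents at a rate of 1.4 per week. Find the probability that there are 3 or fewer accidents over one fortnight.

0.6919

Over the interval, μ = 1.4 × 2 = 2.8 (a fortnight = 2 weeks).
P(N ≤ 3) = Σ_{j=0}^{3} e^(−μ) μ^j/j! ≈ 0.6919.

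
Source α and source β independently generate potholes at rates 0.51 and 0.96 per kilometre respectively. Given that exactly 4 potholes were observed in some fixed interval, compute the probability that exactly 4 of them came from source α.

Given the total, each event is independently from source α with probability p = λ_α/(λ_α+λ_β) = 0.51/1.47 ≈ 0.3469.
So K ~ Binomial(4, 0.51/1.47): P(K = 4) = C(4,4) · (0.51/1.47)^4 · (0.96/1.47)^0 ≈ 0.0145.

0.0145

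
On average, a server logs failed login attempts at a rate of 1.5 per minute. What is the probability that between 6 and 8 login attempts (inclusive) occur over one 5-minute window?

Over the interval, μ = 1.5 × 5 = 7.5 (a 5-minute window = 5 minutes).
P(6 ≤ N ≤ 8) = Σ_{j=6}^{8} e^(−7.5) · 7.5^j/j! ≈ 0.4205.

0.4205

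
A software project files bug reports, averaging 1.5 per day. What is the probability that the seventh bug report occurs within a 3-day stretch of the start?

Over the interval, μ = 1.5 × 3 = 4.5 (a 3-day stretch = 3 days).
The seventh arrival falls in the interval iff at least 7 events occur there: P(S_7 ≤ t) = P(N ≥ 7) = 1 − P(N ≤ 6) ≈ 0.1689.

0.1689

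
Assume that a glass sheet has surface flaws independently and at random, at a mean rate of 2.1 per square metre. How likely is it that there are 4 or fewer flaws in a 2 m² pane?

0.5898

Over the interval, μ = 2.1 × 2 = 4.2 (a 2 m² pane = 2 square metres).
P(N ≤ 4) = Σ_{j=0}^{4} e^(−μ) μ^j/j! ≈ 0.5898.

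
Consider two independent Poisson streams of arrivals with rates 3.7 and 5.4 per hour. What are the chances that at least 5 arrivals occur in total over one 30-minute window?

0.4774

Independent Poisson processes superpose: combined rate λ = 3.7 + 5.4 = 9.1 per hour.
Over the interval, μ = 9.1 × 0.5 = 4.55 (a 30-minute window = 0.5 hours).
P(N ≥ 5) = 1 − P(N ≤ 4) ≈ 0.4774.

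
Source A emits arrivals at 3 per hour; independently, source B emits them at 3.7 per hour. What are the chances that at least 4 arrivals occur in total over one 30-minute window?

0.4307

Independent Poisson processes superpose: combined rate λ = 3 + 3.7 = 6.7 per hour.
Over the interval, μ = 6.7 × 0.5 = 3.35 (a 30-minute window = 0.5 hours).
P(N ≥ 4) = 1 − P(N ≤ 3) ≈ 0.4307.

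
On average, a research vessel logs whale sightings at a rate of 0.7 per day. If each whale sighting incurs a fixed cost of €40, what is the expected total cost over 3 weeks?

E[N] = 0.7 × 21 = 14.7 (3 weeks = 21 days); E[cost] = 14.7 × €40 = €588.

€588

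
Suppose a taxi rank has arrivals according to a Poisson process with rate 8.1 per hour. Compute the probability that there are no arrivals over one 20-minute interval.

0.0672

Over the interval, μ = 8.1 × 1/3 = 2.7 (a 20-minute interval = 1/3 hours).
P(N = 0) = e^(−μ) μ^0/0! = e^(−2.7) · 2.7^0/1 ≈ 0.0672.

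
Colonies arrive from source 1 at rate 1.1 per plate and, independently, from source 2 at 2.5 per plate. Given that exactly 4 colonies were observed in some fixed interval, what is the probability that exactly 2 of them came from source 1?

0.2702

Given the total, each event is independently from source 1 with probability p = λ_1/(λ_1+λ_2) = 1.1/3.6 ≈ 0.3056.
So K ~ Binomial(4, 1.1/3.6): P(K = 2) = C(4,2) · (1.1/3.6)^2 · (2.5/3.6)^2 ≈ 0.2702.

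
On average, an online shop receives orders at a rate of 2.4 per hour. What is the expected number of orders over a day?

57.6

E[N] = λt = 2.4 × 24 = 57.6 (a day = 24 hours).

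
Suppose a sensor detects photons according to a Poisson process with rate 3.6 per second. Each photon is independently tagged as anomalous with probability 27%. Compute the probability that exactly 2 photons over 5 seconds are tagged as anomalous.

0.0915

Thinning: the photons that are tagged as anomalous themselves form a Poisson process with rate 0.27 × 3.6 = 0.972 per second.
Over the interval, μ = 0.972 × 5 = 4.86 (5 seconds).
P(N = 2) = e^(−4.86) · 4.86^2/2! ≈ 0.0915.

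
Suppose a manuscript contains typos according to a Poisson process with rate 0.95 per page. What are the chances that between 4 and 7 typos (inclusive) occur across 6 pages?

Over the interval, μ = 0.95 × 6 = 5.7 (6 pages).
P(4 ≤ N ≤ 7) = Σ_{j=4}^{7} e^(−5.7) · 5.7^j/j! ≈ 0.6041.

0.6041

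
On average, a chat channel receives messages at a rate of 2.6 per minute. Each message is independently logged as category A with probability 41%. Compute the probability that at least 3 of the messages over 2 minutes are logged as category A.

Thinning: the messages that are logged as category A themselves form a Poisson process with rate 0.41 × 2.6 = 1.066 per minute.
Over the interval, μ = 1.066 × 2 = 2.132 (2 minutes).
P(N ≥ 3) = 1 − P(N ≤ 2) ≈ 0.3590.

0.3590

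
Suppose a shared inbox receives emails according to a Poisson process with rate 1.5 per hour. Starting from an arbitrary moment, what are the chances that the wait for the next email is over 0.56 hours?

0.4317

The wait for the next event is exponential with rate λ = 1.5 per hour.
P(T > 0.56) = e^(−λt) = e^(−1.5 × 0.56) = e^(−0.84) ≈ 0.4317.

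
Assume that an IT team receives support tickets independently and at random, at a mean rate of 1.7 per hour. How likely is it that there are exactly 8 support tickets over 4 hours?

0.1263

Over the interval, μ = 1.7 × 4 = 6.8 (4 hours).
P(N = 8) = e^(−μ) μ^8/8! = e^(−6.8) · 6.8^8/40320 ≈ 0.1263.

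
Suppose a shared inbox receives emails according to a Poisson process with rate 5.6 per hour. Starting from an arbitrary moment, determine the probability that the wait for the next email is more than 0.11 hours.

0.5401

The wait for the next event is exponential with rate λ = 5.6 per hour.
P(T > 0.11) = e^(−λt) = e^(−5.6 × 0.11) = e^(−0.616) ≈ 0.5401.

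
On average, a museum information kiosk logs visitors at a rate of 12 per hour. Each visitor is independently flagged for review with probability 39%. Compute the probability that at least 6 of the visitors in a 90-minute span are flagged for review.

Thinning: the visitors that are flagged for review themselves form a Poisson process with rate 0.39 × 12 = 4.68 per hour.
Over the interval, μ = 4.68 × 1.5 = 7.02 (a 90-minute span = 1.5 hours).
P(N ≥ 6) = 1 − P(N ≤ 5) ≈ 0.7018.

0.7018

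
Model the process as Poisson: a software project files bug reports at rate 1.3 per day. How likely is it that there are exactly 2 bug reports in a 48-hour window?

0.2510

Over the interval, μ = 1.3 × 2 = 2.6 (a 48-hour window = 2 days).
P(N = 2) = e^(−μ) μ^2/2! = e^(−2.6) · 2.6^2/2 ≈ 0.2510.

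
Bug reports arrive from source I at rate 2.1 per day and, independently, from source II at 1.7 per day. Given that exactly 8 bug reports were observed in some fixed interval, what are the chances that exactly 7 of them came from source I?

0.0563

Given the total, each event is independently from source I with probability p = λ_I/(λ_I+λ_II) = 2.1/3.8 ≈ 0.5526.
So K ~ Binomial(8, 2.1/3.8): P(K = 7) = C(8,7) · (2.1/3.8)^7 · (1.7/3.8)^1 ≈ 0.0563.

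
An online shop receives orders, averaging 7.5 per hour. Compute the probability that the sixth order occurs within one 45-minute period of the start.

0.4924

Over the interval, μ = 7.5 × 0.75 = 5.625 (a 45-minute period = 0.75 hours).
The sixth arrival falls in the interval iff at least 6 events occur there: P(S_6 ≤ t) = P(N ≥ 6) = 1 − P(N ≤ 5) ≈ 0.4924.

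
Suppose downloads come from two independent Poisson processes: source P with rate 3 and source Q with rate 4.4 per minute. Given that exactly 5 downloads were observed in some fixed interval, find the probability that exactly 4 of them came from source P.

0.0803

Given the total, each event is independently from source P with probability p = λ_P/(λ_P+λ_Q) = 3/7.4 ≈ 0.4054.
So K ~ Binomial(5, 3/7.4): P(K = 4) = C(5,4) · (3/7.4)^4 · (4.4/7.4)^1 ≈ 0.0803.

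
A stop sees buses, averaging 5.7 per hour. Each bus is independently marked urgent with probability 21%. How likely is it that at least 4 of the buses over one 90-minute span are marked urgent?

0.1080

Thinning: the buses that are marked urgent themselves form a Poisson process with rate 0.21 × 5.7 = 1.197 per hour.
Over the interval, μ = 1.197 × 1.5 = 1.7955 (a 90-minute span = 1.5 hours).
P(N ≥ 4) = 1 − P(N ≤ 3) ≈ 0.1080.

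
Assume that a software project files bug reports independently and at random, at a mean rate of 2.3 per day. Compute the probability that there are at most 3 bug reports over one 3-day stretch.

Over the interval, μ = 2.3 × 3 = 6.9 (a 3-day stretch = 3 days).
P(N ≤ 3) = Σ_{j=0}^{3} e^(−μ) μ^j/j! ≈ 0.0871.

0.0871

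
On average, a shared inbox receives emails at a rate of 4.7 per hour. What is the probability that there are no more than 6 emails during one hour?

With mean μ = 4.7 per hour,
P(N ≤ 6) = Σ_{j=0}^{6} e^(−μ) μ^j/j! ≈ 0.8046.

0.8046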